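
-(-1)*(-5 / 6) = -5 / 6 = -0.83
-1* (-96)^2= -9216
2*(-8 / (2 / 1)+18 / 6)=-2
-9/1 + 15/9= -22/3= -7.33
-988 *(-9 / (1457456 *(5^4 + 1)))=171 / 17545528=0.00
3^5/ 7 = 34.71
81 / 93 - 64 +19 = -1368 / 31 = -44.13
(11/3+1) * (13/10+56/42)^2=43687/1350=32.36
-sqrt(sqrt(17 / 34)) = -2^(3 / 4) / 2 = -0.84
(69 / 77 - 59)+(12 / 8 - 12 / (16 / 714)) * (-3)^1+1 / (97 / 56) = 11535672 / 7469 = 1544.47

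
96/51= 32/17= 1.88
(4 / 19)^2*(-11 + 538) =8432 / 361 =23.36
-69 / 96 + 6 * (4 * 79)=60649 / 32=1895.28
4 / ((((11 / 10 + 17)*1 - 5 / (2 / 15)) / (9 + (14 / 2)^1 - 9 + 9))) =-320 / 97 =-3.30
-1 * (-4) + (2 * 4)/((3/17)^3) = 39412/27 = 1459.70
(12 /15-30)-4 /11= -1626 /55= -29.56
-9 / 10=-0.90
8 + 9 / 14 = 121 / 14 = 8.64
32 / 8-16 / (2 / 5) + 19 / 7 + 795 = 5332 / 7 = 761.71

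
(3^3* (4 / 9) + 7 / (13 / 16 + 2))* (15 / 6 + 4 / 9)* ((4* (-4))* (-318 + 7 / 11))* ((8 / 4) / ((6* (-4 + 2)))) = -36104.75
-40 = -40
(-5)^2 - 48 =-23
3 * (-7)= -21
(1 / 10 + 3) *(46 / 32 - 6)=-2263 / 160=-14.14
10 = 10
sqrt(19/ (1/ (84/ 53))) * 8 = 16 * sqrt(21147)/ 53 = 43.90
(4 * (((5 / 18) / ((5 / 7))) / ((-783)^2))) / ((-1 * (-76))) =7 / 209676438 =0.00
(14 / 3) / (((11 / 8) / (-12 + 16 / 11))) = -35.79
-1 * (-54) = 54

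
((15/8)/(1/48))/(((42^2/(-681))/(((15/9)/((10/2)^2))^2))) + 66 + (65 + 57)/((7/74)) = 1992673/1470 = 1355.56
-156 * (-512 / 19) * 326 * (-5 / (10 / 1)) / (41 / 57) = -39057408 / 41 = -952619.71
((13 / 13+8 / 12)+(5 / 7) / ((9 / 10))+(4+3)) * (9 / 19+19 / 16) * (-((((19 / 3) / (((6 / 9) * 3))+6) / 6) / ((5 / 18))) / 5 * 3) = -165539 / 3192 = -51.86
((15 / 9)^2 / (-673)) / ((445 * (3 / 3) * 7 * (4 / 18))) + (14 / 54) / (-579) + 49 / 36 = 35674197385 / 26218354428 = 1.36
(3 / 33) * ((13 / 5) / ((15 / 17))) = 221 / 825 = 0.27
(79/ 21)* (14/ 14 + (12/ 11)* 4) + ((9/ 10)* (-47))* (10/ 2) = -88391/ 462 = -191.32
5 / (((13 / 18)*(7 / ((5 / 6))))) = 0.82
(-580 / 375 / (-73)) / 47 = 116 / 257325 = 0.00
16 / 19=0.84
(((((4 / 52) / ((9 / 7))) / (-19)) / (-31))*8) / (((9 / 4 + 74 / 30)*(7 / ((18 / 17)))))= 0.00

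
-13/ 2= -6.50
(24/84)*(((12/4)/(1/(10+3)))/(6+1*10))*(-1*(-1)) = 39/56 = 0.70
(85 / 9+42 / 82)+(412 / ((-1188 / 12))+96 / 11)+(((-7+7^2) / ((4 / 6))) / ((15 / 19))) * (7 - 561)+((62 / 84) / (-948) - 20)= -1323272814907 / 29928360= -44214.68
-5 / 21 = -0.24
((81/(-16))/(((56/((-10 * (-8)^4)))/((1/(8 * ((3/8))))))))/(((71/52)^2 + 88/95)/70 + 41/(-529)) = -11740854528000/358033537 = -32792.61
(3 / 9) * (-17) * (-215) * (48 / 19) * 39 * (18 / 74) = 20526480 / 703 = 29198.41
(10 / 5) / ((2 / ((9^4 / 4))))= 6561 / 4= 1640.25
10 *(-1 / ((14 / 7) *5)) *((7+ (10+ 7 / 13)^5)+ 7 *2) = -48269521610 / 371293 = -130003.86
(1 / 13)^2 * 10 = 10 / 169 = 0.06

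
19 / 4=4.75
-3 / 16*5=-15 / 16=-0.94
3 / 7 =0.43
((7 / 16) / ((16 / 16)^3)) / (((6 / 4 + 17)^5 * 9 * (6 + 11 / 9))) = 14 / 4507357205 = 0.00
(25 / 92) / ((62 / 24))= 75 / 713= 0.11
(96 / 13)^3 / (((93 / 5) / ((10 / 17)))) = 14745600 / 1157819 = 12.74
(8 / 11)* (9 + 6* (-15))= -648 / 11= -58.91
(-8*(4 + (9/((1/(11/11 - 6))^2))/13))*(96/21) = -70912/91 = -779.25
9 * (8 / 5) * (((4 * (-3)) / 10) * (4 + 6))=-864 / 5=-172.80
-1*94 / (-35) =94 / 35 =2.69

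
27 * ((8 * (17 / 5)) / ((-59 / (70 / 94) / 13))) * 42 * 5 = -70171920 / 2773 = -25305.42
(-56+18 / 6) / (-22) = 2.41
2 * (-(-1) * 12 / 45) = 8 / 15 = 0.53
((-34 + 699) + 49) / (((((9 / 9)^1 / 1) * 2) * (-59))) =-357 / 59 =-6.05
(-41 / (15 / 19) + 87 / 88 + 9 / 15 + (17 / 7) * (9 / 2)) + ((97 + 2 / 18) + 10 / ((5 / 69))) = 1084933 / 5544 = 195.69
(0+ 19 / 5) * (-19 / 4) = -361 / 20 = -18.05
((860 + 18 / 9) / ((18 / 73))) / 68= 31463 / 612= 51.41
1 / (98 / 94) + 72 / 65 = 6583 / 3185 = 2.07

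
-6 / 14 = -3 / 7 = -0.43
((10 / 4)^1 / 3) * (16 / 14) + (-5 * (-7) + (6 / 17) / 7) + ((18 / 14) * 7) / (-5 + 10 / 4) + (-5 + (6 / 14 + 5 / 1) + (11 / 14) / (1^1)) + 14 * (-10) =-379787 / 3570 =-106.38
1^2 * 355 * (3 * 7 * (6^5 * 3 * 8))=1391281920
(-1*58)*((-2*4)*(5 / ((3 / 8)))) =18560 / 3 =6186.67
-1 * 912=-912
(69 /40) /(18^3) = 23 /77760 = 0.00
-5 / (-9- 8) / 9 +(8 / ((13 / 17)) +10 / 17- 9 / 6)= 38119 / 3978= 9.58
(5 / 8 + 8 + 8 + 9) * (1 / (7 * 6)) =205 / 336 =0.61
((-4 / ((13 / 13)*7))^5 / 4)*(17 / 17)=-256 / 16807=-0.02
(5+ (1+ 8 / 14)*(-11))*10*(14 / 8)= -215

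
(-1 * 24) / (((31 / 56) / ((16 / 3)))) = -7168 / 31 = -231.23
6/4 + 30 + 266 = 595/2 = 297.50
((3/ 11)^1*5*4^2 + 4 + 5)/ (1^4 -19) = -1.71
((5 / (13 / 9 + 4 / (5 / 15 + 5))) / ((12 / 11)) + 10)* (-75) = -71625 / 79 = -906.65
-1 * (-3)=3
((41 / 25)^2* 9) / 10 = 15129 / 6250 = 2.42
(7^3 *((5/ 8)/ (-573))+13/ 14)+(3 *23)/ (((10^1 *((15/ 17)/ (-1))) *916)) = 50142587/ 91851900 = 0.55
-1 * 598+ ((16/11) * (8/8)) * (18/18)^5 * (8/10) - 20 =-33926/55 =-616.84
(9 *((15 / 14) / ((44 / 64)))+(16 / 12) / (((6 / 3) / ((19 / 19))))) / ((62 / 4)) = 6788 / 7161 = 0.95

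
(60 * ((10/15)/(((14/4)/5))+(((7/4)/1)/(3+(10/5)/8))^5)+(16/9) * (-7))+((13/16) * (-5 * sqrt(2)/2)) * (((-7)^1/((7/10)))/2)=325 * sqrt(2)/32+1109091548/23391459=61.78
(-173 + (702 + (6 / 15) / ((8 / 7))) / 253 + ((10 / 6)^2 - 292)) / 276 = -1902107 / 1142640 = -1.66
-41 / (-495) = 41 / 495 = 0.08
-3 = -3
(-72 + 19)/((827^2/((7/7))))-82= -56082231/683929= -82.00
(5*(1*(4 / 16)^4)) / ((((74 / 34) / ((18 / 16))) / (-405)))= -309825 / 75776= -4.09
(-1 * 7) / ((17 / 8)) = -56 / 17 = -3.29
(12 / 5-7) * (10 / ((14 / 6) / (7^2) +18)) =-966 / 379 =-2.55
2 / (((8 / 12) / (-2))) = -6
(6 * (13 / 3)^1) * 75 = 1950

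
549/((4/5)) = 2745/4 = 686.25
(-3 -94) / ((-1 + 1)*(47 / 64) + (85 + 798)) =-97 / 883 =-0.11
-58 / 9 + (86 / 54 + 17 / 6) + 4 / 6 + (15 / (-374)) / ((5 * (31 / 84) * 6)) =-424315 / 313038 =-1.36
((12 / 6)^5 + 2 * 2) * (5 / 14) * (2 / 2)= 90 / 7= 12.86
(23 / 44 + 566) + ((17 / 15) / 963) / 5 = 566.52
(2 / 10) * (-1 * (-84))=84 / 5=16.80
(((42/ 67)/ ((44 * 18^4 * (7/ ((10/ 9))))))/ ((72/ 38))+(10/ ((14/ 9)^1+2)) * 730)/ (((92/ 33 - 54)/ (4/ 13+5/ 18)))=-470053421044643/ 20026261442304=-23.47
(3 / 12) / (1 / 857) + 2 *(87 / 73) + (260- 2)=138593 / 292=474.63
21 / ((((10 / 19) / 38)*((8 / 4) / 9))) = 68229 / 10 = 6822.90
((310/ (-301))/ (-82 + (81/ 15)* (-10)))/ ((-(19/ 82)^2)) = -260555/ 1847237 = -0.14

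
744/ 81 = 248/ 27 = 9.19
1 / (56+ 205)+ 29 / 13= 7582 / 3393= 2.23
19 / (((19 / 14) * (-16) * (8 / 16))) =-7 / 4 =-1.75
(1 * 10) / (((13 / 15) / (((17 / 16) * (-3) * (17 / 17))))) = -3825 / 104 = -36.78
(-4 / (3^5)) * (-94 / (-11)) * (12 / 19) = -1504 / 16929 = -0.09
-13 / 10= -1.30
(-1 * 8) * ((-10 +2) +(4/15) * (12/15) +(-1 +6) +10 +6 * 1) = -7928/75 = -105.71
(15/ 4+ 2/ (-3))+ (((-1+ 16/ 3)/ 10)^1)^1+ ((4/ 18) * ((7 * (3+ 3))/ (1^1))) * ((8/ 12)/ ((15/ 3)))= 857/ 180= 4.76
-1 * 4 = -4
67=67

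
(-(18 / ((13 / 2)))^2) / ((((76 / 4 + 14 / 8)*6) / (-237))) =204768 / 14027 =14.60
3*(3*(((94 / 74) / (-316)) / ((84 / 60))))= -0.03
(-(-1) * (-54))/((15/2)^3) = -16/125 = -0.13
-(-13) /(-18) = -13 /18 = -0.72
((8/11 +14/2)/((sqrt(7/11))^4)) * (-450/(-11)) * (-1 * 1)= -780.61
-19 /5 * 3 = -57 /5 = -11.40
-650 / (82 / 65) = -21125 / 41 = -515.24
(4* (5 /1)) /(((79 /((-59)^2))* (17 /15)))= 1044300 /1343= 777.59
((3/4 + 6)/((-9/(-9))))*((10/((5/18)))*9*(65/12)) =47385/4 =11846.25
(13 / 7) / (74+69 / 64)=832 / 33635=0.02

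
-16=-16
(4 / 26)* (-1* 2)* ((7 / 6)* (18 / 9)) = -28 / 39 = -0.72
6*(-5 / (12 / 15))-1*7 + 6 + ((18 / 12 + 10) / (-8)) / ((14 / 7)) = -1255 / 32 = -39.22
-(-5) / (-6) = -5 / 6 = -0.83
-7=-7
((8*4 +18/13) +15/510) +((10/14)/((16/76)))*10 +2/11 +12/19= 22036401/323323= 68.16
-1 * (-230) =230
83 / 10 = 8.30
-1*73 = -73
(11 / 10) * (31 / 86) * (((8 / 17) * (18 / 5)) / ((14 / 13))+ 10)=1174063 / 255850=4.59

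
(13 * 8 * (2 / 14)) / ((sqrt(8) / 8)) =42.02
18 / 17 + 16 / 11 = 470 / 187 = 2.51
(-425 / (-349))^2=180625 / 121801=1.48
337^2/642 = 113569/642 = 176.90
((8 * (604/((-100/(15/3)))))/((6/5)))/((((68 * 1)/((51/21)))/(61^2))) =-561871/21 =-26755.76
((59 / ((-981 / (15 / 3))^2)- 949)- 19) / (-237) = 931563973 / 228079557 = 4.08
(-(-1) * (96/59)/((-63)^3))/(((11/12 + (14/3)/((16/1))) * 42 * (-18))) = 64/8984438757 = 0.00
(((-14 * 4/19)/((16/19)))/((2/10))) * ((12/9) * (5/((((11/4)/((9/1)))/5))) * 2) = -42000/11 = -3818.18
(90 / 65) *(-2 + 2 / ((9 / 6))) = -12 / 13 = -0.92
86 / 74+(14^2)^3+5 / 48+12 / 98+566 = 655299717305 / 87024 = 7530103.39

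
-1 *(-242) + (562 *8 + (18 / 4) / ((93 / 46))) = 146947 / 31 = 4740.23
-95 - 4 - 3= -102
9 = 9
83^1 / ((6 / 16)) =664 / 3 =221.33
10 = 10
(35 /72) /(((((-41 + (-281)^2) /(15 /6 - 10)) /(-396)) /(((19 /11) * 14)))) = 13965 /31568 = 0.44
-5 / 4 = -1.25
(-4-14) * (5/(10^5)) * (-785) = 1413/2000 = 0.71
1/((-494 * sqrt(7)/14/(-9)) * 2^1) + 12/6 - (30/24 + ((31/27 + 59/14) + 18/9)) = -4999/756 + 9 * sqrt(7)/494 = -6.56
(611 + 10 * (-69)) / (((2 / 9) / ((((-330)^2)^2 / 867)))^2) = -24998913189233775000000 / 83521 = -299312905607377485.90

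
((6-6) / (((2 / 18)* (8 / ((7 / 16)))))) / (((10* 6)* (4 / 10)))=0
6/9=2/3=0.67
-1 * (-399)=399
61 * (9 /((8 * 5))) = 13.72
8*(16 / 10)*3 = 192 / 5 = 38.40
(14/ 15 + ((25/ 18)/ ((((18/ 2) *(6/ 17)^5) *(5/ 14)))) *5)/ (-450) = -1245314203/ 1417176000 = -0.88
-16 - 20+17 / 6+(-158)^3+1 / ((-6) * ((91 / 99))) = -1076806280 / 273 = -3944345.35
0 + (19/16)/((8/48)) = 57/8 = 7.12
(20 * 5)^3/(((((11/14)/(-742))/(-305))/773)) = 2449126820000000/11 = 222647892727272.73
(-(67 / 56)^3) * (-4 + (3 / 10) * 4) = 300763 / 62720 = 4.80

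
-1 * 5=-5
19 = 19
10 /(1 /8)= 80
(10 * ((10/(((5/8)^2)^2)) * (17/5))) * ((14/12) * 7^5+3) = 16386777088/375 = 43698072.23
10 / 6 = 5 / 3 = 1.67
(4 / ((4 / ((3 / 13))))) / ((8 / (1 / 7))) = 3 / 728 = 0.00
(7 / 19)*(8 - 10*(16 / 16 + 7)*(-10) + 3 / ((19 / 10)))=107674 / 361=298.27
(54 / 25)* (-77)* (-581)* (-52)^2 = 6532317792 / 25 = 261292711.68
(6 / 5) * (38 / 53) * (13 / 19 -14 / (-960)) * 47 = 299531 / 10600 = 28.26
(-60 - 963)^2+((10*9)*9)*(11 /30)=1046826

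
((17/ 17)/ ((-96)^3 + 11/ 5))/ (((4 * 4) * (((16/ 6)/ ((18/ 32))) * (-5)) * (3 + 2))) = 27/ 45298370560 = 0.00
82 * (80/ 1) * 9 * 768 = 45342720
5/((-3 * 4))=-0.42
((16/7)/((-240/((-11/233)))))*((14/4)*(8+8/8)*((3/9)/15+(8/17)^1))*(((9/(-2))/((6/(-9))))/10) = 0.00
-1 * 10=-10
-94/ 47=-2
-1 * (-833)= 833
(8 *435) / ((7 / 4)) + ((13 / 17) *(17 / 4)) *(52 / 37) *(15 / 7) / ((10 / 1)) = 1030587 / 518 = 1989.55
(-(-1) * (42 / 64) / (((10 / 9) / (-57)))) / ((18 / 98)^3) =-15647317 / 2880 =-5433.10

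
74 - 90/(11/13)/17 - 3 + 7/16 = 195021/2992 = 65.18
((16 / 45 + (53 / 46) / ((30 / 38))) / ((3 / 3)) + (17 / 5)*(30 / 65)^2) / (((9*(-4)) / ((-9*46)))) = 888301 / 30420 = 29.20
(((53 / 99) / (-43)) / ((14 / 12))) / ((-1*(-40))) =-53 / 198660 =-0.00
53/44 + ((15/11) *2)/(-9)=119/132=0.90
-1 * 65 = -65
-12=-12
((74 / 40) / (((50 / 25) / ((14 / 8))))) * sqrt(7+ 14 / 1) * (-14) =-1813 * sqrt(21) / 80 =-103.85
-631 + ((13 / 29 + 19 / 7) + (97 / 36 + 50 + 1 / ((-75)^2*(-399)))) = -149737040741 / 260347500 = -575.14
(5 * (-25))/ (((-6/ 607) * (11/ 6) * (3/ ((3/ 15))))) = 15175/ 33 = 459.85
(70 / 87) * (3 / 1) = 2.41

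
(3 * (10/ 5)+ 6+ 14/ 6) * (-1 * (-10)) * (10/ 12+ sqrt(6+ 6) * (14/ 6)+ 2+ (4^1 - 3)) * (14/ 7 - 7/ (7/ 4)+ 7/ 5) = -1204 * sqrt(3)/ 3 - 989/ 3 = -1024.80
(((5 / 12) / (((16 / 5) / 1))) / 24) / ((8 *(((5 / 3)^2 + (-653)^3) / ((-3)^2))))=-225 / 10264599216128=-0.00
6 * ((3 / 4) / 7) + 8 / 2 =65 / 14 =4.64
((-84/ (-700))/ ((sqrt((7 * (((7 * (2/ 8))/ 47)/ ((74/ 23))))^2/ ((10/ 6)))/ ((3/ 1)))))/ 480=0.01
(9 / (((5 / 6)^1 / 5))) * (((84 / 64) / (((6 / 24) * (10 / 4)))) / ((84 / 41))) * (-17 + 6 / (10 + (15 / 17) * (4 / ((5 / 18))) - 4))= -244647 / 265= -923.20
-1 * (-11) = 11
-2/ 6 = -1/ 3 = -0.33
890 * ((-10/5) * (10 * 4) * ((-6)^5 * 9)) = 4982860800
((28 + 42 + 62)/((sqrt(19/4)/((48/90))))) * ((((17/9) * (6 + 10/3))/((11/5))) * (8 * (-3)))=-243712 * sqrt(19)/171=-6212.37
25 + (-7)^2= 74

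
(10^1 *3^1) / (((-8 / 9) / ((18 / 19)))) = -1215 / 38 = -31.97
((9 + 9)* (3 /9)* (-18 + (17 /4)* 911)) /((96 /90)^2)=10405125 /512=20322.51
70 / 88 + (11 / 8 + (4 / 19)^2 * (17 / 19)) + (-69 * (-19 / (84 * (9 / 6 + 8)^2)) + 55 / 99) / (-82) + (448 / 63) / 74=14724788823 / 6409543448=2.30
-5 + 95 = 90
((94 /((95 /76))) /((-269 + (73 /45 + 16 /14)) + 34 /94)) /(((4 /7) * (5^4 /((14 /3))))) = -9092244 /2460158125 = -0.00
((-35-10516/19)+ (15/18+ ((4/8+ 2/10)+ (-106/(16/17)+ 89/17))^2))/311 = 284523052657/8196964800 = 34.71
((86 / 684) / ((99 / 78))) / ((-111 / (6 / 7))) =-1118 / 1461537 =-0.00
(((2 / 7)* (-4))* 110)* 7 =-880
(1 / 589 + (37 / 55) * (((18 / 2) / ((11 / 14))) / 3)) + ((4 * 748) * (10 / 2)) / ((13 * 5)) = 1078091083 / 4632485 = 232.72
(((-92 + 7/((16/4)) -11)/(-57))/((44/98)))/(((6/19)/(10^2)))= 55125/44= 1252.84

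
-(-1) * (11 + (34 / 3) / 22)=380 / 33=11.52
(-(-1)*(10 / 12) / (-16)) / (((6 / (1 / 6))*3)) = -5 / 10368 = -0.00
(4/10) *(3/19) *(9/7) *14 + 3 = 393/95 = 4.14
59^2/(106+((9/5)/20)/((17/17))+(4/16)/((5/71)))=87025/2741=31.75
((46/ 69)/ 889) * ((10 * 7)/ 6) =10/ 1143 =0.01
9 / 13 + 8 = 113 / 13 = 8.69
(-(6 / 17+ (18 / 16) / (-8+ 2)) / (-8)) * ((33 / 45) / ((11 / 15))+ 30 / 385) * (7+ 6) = 48555 / 167552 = 0.29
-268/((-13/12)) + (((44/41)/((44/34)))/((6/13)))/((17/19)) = 249.39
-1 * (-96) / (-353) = -96 / 353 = -0.27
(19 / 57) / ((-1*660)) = -1 / 1980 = -0.00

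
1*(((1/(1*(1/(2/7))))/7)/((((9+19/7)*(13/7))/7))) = 0.01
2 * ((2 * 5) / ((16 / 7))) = 35 / 4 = 8.75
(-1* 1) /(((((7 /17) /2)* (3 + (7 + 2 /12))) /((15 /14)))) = -1530 /2989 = -0.51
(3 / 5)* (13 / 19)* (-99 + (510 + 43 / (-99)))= 528398 / 3135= 168.55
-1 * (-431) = 431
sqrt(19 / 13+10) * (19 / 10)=19 * sqrt(1937) / 130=6.43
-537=-537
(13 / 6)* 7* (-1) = -91 / 6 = -15.17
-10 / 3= -3.33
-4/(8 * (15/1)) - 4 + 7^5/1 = 504089/30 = 16802.97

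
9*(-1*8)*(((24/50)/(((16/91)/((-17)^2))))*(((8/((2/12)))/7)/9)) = -1082016/25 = -43280.64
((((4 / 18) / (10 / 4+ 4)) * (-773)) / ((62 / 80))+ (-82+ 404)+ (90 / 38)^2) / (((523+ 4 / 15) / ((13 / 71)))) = 1921529645 / 18709527867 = 0.10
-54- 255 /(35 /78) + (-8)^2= -3908 /7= -558.29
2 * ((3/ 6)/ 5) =1/ 5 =0.20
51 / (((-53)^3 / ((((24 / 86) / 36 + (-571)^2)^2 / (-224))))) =1074025924291775 / 6606565752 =162569.47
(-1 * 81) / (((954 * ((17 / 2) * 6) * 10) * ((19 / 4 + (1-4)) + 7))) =-3 / 157675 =-0.00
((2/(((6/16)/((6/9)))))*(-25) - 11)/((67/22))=-19778/603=-32.80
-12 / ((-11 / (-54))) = -648 / 11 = -58.91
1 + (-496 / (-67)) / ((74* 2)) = 2603 / 2479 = 1.05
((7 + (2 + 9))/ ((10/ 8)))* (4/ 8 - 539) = -38772/ 5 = -7754.40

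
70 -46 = 24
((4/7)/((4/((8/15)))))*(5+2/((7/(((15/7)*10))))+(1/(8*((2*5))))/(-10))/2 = 145317/343000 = 0.42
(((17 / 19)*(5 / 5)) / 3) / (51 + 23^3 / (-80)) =-1360 / 460959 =-0.00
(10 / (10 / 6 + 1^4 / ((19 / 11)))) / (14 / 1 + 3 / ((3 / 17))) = 285 / 1984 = 0.14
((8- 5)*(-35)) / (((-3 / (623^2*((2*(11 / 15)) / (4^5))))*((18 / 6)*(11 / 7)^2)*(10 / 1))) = 133128247 / 506880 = 262.64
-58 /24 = -29 /12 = -2.42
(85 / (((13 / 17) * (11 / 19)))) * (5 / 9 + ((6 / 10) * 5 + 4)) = 1866940 / 1287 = 1450.61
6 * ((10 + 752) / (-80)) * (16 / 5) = -4572 / 25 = -182.88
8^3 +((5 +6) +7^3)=866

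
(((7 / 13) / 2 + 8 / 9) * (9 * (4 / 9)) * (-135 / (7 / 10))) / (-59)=15.14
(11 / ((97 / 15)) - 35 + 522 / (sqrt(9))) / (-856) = -1706 / 10379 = -0.16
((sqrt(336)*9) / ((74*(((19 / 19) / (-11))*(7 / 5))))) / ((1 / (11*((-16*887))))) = 154550880*sqrt(21) / 259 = 2734521.65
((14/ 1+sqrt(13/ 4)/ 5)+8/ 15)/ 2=sqrt(13)/ 20+109/ 15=7.45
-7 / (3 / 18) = -42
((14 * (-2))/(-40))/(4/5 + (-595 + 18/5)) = -7/5906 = -0.00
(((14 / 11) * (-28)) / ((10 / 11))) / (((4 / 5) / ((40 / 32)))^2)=-6125 / 64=-95.70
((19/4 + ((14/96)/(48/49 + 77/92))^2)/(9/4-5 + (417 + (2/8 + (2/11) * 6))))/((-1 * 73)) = -505241940335/3222595664965368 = -0.00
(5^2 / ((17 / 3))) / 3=25 / 17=1.47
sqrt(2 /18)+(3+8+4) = 46 /3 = 15.33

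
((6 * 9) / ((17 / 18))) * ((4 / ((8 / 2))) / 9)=108 / 17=6.35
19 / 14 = 1.36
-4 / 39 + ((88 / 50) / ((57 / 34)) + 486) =9020698 / 18525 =486.95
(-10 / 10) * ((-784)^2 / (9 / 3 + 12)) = -614656 / 15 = -40977.07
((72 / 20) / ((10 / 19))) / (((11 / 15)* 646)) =27 / 1870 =0.01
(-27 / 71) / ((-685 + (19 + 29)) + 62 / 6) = 81 / 133480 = 0.00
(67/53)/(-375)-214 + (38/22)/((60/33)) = -16937743/79500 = -213.05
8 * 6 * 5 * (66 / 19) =15840 / 19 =833.68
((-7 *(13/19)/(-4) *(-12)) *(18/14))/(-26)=27/38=0.71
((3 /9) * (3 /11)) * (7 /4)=7 /44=0.16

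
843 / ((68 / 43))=533.07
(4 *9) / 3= 12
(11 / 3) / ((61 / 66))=3.97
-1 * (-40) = 40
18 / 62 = 9 / 31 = 0.29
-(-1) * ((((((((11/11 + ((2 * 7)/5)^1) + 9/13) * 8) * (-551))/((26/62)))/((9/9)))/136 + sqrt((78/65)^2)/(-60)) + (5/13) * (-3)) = -50045143/143650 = -348.38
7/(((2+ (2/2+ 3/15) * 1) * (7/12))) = 15/4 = 3.75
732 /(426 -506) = -183 /20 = -9.15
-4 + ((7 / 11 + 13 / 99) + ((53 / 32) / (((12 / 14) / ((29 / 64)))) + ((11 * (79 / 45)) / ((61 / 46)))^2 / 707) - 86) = -21135846857804419 / 240025147084800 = -88.06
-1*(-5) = 5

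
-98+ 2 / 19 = -1860 / 19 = -97.89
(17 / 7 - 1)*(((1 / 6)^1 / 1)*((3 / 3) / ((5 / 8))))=8 / 21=0.38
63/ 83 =0.76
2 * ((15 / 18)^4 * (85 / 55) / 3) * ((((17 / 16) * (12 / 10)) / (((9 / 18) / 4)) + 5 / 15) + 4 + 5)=622625 / 64152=9.71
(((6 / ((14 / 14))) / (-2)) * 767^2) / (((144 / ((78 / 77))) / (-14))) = 7647757 / 44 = 173812.66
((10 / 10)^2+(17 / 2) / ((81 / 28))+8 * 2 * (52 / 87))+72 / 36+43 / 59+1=2387965 / 138591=17.23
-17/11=-1.55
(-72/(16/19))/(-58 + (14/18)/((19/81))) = 3249/2078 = 1.56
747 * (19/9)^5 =205516217/6561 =31323.92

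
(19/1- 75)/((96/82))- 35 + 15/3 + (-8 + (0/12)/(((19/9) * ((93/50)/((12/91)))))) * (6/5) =-2623/30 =-87.43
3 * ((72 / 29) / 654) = 0.01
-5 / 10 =-1 / 2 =-0.50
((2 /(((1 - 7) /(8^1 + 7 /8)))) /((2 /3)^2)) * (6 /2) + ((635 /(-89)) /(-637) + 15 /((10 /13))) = -830075 /1814176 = -0.46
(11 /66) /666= 1 /3996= 0.00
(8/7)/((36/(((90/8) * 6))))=15/7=2.14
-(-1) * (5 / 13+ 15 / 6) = 75 / 26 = 2.88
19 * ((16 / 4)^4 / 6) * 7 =17024 / 3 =5674.67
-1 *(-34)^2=-1156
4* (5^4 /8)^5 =11641532182.69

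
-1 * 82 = -82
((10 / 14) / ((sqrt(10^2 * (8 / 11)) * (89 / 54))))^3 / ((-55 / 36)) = -177147 * sqrt(22) / 9672174680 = -0.00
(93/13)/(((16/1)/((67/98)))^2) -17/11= -538763657/351583232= -1.53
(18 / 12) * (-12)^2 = 216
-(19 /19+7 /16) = -23 /16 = -1.44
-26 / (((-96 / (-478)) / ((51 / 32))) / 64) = -52819 / 4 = -13204.75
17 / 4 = 4.25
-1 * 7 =-7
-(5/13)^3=-0.06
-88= -88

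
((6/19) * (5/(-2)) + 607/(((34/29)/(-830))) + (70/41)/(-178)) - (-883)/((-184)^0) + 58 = -505371794888/1178627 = -428780.09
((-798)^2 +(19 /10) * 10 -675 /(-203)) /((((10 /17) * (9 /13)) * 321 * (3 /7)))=14284969712 /1256715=11366.91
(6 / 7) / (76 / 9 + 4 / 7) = 27 / 284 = 0.10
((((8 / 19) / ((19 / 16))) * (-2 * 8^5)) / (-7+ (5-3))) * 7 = 58720256 / 1805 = 32532.00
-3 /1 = -3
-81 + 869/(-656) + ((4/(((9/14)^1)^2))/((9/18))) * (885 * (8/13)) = 10460.35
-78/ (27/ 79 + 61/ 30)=-32.84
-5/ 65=-0.08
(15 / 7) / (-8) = -15 / 56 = -0.27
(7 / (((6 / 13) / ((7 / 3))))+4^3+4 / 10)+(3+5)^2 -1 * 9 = 13931 / 90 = 154.79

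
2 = 2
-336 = -336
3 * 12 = 36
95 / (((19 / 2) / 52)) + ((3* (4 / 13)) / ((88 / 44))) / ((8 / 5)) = 27055 / 52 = 520.29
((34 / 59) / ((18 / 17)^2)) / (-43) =-4913 / 410994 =-0.01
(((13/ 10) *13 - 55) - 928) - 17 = -9831/ 10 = -983.10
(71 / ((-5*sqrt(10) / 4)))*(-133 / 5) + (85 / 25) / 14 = 17 / 70 + 18886*sqrt(10) / 125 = 478.03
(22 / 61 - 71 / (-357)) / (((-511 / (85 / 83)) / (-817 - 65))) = 365550 / 369599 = 0.99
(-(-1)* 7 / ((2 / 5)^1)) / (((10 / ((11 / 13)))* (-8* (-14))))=11 / 832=0.01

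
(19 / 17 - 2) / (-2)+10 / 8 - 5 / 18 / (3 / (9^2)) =-5.81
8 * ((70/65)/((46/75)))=4200/299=14.05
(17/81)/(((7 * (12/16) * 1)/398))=27064/1701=15.91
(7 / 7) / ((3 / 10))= 10 / 3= 3.33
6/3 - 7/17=27/17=1.59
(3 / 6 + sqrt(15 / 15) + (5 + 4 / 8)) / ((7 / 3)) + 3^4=84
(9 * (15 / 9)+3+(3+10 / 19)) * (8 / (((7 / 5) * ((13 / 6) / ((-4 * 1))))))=-392640 / 1729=-227.09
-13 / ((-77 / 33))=39 / 7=5.57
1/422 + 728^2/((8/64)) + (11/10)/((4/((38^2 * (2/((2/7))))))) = 4475997546/1055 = 4242651.70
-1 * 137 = -137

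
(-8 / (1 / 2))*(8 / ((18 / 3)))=-64 / 3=-21.33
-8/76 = -2/19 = -0.11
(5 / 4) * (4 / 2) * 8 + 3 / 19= 383 / 19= 20.16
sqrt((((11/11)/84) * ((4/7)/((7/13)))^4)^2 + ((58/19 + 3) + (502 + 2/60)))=sqrt(268813963814543417028970)/23001555990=22.54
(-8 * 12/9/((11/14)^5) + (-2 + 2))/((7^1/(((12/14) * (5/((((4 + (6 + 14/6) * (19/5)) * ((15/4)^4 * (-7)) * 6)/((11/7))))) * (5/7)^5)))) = 0.00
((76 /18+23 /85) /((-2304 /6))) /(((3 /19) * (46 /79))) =-5158937 /40538880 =-0.13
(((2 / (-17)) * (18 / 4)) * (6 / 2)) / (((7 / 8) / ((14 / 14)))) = -216 / 119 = -1.82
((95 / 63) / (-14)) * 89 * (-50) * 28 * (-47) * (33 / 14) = -1486814.63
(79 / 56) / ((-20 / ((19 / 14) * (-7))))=1501 / 2240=0.67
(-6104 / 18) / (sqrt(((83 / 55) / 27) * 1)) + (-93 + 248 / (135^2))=-3052 * sqrt(13695) / 249 -1694677 / 18225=-1527.37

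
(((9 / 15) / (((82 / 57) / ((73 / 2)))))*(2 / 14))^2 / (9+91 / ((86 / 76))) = 6700487427 / 126683522000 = 0.05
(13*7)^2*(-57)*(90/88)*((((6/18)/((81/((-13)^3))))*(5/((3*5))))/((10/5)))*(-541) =-935047583015/2376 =-393538545.04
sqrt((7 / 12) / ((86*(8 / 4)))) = sqrt(903) / 516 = 0.06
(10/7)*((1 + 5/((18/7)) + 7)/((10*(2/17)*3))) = 4.03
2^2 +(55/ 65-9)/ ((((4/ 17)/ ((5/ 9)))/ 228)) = -171034/ 39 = -4385.49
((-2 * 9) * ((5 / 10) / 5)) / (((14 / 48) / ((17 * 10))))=-7344 / 7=-1049.14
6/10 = 3/5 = 0.60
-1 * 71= -71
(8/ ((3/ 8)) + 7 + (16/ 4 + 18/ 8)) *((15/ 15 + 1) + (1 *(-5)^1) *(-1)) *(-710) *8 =-4125100/ 3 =-1375033.33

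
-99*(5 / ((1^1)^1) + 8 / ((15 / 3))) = -3267 / 5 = -653.40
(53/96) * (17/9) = 1.04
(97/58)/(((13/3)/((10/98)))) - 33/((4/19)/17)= -196900797/73892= -2664.71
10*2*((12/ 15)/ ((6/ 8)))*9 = 192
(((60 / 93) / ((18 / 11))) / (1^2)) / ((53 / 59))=0.44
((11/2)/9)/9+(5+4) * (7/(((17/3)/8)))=245131/2754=89.01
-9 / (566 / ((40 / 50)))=-18 / 1415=-0.01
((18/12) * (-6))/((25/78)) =-28.08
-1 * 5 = -5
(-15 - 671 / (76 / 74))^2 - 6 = 644998945 / 1444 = 446675.17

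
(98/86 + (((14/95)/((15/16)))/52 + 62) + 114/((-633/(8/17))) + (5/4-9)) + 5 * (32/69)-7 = 50.63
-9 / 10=-0.90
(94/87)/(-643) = -94/55941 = -0.00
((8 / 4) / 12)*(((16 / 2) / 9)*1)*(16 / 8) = 0.30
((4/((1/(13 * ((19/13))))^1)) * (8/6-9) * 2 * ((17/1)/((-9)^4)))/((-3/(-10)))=-594320/59049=-10.06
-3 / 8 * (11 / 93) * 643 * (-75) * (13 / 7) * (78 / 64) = 268950825 / 55552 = 4841.42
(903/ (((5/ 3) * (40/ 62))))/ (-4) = -83979/ 400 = -209.95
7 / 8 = 0.88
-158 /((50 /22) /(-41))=71258 /25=2850.32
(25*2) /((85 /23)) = 13.53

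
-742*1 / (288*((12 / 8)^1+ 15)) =-371 / 2376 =-0.16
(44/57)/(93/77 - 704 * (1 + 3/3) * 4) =-3388/24713547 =-0.00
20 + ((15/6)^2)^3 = 16905/64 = 264.14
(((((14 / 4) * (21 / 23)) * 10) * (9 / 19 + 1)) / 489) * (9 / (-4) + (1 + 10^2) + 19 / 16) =2742285 / 284924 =9.62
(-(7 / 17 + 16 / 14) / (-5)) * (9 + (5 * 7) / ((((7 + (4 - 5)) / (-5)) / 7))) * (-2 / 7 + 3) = -823213 / 4998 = -164.71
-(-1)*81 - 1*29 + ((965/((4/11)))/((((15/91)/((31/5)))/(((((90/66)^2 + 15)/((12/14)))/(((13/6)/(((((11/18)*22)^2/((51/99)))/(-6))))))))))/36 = -4292106415/2916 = -1471915.78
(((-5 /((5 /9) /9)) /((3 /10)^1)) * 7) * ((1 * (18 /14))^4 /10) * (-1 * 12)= 2125764 /343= 6197.56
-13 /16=-0.81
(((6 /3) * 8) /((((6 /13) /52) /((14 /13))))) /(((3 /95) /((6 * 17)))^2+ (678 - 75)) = 60761209600 /18873116103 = 3.22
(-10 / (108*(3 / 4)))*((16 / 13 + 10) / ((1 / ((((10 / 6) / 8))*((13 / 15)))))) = -365 / 1458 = -0.25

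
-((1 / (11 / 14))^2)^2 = -38416 / 14641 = -2.62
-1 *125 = -125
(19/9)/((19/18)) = 2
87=87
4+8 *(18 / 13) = 196 / 13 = 15.08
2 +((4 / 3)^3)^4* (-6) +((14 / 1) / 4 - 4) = -187.92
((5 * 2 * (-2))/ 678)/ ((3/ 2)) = -20/ 1017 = -0.02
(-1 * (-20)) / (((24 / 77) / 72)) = 4620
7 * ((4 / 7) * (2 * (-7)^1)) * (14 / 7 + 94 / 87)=-15008 / 87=-172.51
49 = 49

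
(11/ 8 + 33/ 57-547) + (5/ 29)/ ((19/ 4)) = -2402403/ 4408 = -545.01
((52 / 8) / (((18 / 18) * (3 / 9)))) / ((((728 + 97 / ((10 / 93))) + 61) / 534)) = 6.16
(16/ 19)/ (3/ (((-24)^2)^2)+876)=1769472/ 1840693267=0.00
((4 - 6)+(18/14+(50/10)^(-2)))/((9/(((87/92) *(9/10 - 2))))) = 18821/241500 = 0.08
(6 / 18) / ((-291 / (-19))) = 19 / 873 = 0.02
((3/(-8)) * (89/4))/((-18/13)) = 1157/192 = 6.03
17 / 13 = 1.31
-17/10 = -1.70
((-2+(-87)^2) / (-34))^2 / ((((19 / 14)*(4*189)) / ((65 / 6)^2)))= 241921341025 / 42698016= 5665.87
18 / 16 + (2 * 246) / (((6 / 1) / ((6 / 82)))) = 57 / 8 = 7.12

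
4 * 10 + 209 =249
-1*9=-9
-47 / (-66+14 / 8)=188 / 257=0.73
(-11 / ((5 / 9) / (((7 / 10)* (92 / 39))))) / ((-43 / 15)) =31878 / 2795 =11.41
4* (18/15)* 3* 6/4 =21.60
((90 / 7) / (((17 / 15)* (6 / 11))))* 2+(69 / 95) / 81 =12699487 / 305235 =41.61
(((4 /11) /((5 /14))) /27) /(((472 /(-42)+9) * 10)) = -196 /116325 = -0.00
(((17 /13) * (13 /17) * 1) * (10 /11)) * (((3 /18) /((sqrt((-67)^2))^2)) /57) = 5 /8443809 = 0.00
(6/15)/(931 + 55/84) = 168/391295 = 0.00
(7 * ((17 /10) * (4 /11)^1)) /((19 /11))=238 /95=2.51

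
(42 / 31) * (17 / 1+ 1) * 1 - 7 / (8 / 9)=4095 / 248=16.51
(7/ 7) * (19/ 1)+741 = 760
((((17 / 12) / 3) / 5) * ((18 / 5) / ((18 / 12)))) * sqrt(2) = 17 * sqrt(2) / 75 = 0.32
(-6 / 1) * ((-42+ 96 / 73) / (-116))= -4455 / 2117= -2.10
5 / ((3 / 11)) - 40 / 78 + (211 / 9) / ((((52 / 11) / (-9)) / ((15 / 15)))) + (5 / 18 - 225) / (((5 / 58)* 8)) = -330091 / 936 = -352.66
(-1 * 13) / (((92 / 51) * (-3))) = 221 / 92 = 2.40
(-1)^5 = -1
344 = 344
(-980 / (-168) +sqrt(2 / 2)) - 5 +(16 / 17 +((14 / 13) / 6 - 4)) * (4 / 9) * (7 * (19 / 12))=-442157 / 35802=-12.35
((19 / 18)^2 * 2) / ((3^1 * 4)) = 0.19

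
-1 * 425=-425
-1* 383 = -383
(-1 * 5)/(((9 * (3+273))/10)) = -25/1242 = -0.02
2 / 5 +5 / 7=39 / 35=1.11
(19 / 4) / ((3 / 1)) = 19 / 12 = 1.58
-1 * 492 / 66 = -82 / 11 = -7.45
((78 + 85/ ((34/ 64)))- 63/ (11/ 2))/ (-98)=-2.31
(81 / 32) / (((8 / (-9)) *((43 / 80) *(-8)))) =3645 / 5504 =0.66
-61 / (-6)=61 / 6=10.17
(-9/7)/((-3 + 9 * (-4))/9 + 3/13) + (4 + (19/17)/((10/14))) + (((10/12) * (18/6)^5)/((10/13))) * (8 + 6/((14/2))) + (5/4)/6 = 19075871/8160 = 2337.73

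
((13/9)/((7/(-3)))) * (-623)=1157/3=385.67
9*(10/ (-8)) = -45/ 4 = -11.25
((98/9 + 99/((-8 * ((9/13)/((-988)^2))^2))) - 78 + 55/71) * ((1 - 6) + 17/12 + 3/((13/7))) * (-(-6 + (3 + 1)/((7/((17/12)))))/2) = 526066205086393390051/4186728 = 125650915246080.80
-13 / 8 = -1.62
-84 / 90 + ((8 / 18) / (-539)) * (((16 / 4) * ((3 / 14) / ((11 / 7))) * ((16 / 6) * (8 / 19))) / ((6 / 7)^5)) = -23491034 / 25139565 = -0.93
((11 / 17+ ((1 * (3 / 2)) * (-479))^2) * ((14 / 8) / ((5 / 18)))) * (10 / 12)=737194857 / 272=2710275.21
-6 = -6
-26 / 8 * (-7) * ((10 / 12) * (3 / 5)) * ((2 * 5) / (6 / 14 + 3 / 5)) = 15925 / 144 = 110.59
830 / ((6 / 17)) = 7055 / 3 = 2351.67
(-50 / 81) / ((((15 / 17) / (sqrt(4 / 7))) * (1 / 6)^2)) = -19.04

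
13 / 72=0.18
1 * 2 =2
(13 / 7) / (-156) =-1 / 84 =-0.01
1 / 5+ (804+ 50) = 4271 / 5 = 854.20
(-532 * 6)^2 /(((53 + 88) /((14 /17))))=47548032 /799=59509.43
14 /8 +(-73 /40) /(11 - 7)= 207 /160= 1.29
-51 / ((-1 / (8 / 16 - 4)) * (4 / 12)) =-1071 / 2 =-535.50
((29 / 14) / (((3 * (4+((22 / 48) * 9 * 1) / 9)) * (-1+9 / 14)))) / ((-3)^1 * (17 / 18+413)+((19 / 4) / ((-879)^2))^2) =2215967914438272 / 6345890558768892425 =0.00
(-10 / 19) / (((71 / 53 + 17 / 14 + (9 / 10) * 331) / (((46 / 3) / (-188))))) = 213325 / 1493119218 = 0.00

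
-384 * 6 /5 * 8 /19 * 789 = -14542848 /95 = -153082.61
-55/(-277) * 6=330/277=1.19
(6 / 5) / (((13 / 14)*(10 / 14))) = 588 / 325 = 1.81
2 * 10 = 20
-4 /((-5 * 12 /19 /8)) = 152 /15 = 10.13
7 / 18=0.39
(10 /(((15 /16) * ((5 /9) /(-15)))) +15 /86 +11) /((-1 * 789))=23807 /67854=0.35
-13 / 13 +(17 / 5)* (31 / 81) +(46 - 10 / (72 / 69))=59483 / 1620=36.72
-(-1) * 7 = 7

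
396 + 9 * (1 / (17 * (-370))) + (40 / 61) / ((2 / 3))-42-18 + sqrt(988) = 2 * sqrt(247) + 129296691 / 383690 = 368.41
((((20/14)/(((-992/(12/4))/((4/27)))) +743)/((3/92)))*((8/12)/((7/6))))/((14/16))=4271972896/287091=14880.20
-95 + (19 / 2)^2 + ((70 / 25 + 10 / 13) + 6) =4.82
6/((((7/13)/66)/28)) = 20592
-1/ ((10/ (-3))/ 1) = 3/ 10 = 0.30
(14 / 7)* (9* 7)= 126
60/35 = 12/7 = 1.71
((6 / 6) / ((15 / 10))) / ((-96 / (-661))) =661 / 144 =4.59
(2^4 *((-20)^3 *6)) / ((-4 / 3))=576000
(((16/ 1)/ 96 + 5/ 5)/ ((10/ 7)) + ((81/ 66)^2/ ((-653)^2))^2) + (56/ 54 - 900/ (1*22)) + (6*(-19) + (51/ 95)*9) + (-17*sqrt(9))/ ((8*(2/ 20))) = -23158638316585915385851/ 109252357670519925840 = -211.97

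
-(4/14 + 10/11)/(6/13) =-598/231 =-2.59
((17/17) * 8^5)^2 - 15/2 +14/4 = 1073741820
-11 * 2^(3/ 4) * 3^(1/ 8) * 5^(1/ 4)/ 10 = -3.17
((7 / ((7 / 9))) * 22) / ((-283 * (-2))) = 99 / 283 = 0.35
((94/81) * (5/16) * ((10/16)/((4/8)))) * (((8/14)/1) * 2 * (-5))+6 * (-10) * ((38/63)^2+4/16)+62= 358487/15876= 22.58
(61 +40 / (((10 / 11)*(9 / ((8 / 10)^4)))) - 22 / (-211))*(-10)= -149799658 / 237375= -631.07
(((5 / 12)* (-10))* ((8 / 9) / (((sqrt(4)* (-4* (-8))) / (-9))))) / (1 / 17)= 425 / 48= 8.85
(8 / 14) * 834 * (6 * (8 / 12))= 13344 / 7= 1906.29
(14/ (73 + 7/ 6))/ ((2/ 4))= 168/ 445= 0.38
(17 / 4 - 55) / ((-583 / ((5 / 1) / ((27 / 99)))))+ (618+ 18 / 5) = 1981763 / 3180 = 623.20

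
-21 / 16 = -1.31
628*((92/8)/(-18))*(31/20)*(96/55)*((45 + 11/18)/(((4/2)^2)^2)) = -91903561/29700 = -3094.40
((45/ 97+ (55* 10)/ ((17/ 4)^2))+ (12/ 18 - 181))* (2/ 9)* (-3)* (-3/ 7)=-25132076/ 588693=-42.69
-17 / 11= -1.55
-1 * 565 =-565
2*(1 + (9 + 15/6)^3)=12175/4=3043.75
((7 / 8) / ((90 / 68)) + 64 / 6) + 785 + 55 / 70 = 1004363 / 1260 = 797.11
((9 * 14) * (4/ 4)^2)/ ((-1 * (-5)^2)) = -5.04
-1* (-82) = 82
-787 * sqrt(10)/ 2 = -1244.36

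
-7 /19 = -0.37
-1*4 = -4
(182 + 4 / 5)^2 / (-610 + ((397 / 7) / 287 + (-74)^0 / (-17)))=-14265639794 / 260357375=-54.79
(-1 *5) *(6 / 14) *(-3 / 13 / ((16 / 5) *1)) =225 / 1456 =0.15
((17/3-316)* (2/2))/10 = -931/30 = -31.03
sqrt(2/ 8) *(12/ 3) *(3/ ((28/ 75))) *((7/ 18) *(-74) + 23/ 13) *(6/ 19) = -237000/ 1729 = -137.07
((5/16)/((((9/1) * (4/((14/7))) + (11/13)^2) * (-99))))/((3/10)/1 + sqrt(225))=-4225/383279688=-0.00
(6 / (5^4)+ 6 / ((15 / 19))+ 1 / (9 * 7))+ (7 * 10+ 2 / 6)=3069628 / 39375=77.96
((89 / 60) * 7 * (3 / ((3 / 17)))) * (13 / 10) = 137683 / 600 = 229.47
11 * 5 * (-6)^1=-330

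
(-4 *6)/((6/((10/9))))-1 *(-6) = 14/9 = 1.56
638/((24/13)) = 4147/12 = 345.58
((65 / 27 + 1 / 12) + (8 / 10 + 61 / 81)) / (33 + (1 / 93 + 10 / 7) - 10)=1421567 / 8591400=0.17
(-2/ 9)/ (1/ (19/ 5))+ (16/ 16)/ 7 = -221/ 315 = -0.70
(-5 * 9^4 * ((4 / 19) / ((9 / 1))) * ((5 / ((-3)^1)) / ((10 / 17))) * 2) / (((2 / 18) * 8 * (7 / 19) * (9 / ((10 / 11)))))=1341.23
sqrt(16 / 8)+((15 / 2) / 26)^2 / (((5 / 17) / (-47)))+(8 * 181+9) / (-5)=-4119503 / 13520+sqrt(2)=-303.28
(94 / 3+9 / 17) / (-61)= -1625 / 3111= -0.52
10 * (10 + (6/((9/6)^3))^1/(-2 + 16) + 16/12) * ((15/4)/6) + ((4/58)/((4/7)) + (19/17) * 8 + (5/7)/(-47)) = 117765220/1459773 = 80.67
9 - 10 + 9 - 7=1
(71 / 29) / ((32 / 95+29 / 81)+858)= 546345 / 191622053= 0.00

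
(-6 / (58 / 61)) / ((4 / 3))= -4.73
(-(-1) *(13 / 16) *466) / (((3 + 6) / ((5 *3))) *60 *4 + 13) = 2.41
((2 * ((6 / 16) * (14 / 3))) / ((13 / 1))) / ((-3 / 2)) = -7 / 39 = -0.18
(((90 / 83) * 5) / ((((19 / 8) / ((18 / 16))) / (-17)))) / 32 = -34425 / 25232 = -1.36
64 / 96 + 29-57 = -82 / 3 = -27.33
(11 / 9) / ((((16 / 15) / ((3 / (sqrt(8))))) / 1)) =55 * sqrt(2) / 64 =1.22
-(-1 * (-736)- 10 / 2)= -731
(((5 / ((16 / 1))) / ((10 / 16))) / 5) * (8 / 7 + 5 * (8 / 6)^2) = 316 / 315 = 1.00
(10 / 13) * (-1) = -10 / 13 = -0.77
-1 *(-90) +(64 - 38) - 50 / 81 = 9346 / 81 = 115.38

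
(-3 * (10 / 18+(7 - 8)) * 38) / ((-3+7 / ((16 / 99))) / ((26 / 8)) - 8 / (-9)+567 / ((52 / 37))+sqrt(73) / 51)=0.12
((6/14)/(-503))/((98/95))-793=-273631279/345058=-793.00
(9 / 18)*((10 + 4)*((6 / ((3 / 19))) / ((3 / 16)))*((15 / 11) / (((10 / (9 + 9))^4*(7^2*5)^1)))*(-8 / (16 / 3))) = -5983632 / 48125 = -124.34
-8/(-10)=4/5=0.80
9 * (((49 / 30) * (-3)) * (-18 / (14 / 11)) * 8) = 24948 / 5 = 4989.60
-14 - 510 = -524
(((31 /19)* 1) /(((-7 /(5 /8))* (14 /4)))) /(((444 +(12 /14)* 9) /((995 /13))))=-4975 /705432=-0.01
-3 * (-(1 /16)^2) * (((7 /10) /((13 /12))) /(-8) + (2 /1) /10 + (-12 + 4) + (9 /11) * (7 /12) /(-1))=-2241 /22880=-0.10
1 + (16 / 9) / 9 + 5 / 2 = 599 / 162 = 3.70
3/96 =1/32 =0.03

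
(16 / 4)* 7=28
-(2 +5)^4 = -2401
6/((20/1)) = 3/10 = 0.30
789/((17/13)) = 10257/17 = 603.35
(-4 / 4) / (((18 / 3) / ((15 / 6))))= -5 / 12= -0.42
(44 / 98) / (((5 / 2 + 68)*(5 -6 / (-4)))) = 88 / 89817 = 0.00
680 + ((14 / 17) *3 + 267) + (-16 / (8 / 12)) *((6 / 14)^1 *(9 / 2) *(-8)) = 157051 / 119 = 1319.76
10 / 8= 5 / 4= 1.25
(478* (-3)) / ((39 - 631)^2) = -717 / 175232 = -0.00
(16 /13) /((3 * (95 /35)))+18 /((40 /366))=1221547 /7410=164.85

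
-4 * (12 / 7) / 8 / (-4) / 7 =0.03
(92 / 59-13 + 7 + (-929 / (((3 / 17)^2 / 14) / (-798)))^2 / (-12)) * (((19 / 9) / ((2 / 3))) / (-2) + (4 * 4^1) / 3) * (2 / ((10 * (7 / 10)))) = -36861965397073973075 / 3717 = -9917128167090119.20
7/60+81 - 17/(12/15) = 59.87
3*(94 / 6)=47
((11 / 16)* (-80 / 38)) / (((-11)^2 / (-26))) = 65 / 209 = 0.31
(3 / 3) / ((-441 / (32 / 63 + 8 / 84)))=-38 / 27783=-0.00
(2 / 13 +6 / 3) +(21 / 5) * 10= 574 / 13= 44.15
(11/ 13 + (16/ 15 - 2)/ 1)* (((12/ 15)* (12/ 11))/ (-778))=0.00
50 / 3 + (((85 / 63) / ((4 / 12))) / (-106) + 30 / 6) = 48145 / 2226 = 21.63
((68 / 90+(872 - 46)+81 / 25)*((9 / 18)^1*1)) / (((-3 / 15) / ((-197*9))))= 36789553 / 10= 3678955.30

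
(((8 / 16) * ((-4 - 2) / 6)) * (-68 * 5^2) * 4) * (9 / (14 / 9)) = 137700 / 7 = 19671.43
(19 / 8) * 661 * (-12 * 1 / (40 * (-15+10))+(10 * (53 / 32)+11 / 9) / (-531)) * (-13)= -540.97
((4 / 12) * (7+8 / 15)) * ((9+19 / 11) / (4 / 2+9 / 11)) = 9.56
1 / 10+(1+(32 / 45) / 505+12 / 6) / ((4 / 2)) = 36376 / 22725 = 1.60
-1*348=-348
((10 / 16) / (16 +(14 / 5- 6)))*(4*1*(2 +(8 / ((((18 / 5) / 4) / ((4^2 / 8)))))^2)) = 322025 / 5184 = 62.12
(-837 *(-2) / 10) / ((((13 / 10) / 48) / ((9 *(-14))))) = -10124352 / 13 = -778796.31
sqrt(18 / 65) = 3 * sqrt(130) / 65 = 0.53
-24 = -24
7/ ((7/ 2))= 2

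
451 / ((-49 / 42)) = -2706 / 7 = -386.57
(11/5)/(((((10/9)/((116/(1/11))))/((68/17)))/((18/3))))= 1515888/25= 60635.52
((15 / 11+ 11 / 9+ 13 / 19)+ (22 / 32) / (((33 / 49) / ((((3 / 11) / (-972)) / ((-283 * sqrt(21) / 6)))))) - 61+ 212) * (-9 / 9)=-290182 / 1881 - 7 * sqrt(21) / 24206688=-154.27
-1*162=-162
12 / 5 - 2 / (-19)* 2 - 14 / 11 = 1.34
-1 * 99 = -99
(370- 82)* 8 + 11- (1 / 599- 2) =1387882 / 599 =2317.00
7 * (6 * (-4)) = -168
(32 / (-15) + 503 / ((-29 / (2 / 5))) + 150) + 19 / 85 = 141.15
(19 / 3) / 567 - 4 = -6785 / 1701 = -3.99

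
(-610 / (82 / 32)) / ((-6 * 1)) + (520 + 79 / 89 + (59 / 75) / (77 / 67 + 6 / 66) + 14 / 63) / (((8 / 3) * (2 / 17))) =6814723102867 / 4002223200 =1702.73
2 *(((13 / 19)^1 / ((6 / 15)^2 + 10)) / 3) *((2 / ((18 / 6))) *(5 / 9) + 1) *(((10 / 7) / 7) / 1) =0.01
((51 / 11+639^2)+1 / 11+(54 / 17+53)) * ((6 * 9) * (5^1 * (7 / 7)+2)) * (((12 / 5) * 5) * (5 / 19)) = 1732012994880 / 3553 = 487479030.36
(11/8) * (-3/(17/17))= -4.12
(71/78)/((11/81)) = 1917/286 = 6.70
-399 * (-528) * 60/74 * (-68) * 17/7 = -1043729280/37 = -28208899.46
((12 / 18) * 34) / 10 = 34 / 15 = 2.27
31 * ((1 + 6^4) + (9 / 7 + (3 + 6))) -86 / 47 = 13332405 / 329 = 40524.03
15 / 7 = 2.14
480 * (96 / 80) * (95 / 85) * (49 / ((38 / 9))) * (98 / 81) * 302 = 46406528 / 17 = 2729795.76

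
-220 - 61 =-281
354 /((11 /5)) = 1770 /11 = 160.91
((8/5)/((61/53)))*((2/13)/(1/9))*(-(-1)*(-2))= -15264/3965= -3.85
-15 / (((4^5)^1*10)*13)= -3 / 26624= -0.00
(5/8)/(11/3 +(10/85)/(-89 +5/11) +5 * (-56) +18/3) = -124185/53714416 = -0.00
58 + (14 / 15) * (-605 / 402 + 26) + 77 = 475954 / 3015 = 157.86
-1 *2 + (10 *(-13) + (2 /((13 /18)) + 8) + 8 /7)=-10928 /91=-120.09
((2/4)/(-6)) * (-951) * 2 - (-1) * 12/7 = 2243/14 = 160.21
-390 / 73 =-5.34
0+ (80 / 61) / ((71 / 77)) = 6160 / 4331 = 1.42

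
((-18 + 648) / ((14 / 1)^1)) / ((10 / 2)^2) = 1.80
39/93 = 13/31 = 0.42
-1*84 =-84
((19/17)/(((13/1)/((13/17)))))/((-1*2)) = -19/578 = -0.03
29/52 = 0.56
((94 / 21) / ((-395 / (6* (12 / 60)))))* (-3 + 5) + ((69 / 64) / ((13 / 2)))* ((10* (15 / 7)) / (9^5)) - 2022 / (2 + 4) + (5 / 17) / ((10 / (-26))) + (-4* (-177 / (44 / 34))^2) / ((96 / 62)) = -16862398525876793 / 346509209475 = -48663.64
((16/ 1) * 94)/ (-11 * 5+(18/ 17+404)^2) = 434656/ 47401101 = 0.01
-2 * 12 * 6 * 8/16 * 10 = -720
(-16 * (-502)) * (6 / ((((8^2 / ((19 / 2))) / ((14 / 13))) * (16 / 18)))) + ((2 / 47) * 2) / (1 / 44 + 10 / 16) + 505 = 2555430227 / 278616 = 9171.87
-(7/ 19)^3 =-343/ 6859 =-0.05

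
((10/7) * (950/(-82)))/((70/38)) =-18050/2009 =-8.98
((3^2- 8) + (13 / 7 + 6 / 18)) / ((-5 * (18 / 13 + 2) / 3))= -871 / 1540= -0.57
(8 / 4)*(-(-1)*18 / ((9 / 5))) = 20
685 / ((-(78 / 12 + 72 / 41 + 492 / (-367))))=-4122878 / 41623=-99.05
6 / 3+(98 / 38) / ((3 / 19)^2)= 949 / 9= 105.44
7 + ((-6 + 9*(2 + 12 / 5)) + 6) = 233 / 5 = 46.60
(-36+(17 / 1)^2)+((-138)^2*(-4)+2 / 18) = -683306 / 9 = -75922.89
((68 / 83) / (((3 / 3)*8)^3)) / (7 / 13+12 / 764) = 42211 / 14618624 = 0.00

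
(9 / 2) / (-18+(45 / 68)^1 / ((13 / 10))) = -221 / 859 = -0.26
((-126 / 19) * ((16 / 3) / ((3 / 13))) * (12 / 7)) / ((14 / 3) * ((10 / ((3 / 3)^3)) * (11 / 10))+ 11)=-14976 / 3553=-4.22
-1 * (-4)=4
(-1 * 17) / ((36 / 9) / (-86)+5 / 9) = -6579 / 197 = -33.40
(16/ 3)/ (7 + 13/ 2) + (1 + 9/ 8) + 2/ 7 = 12727/ 4536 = 2.81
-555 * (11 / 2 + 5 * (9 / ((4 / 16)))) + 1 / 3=-617713 / 6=-102952.17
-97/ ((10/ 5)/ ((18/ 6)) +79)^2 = -873/ 57121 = -0.02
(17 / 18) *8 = 68 / 9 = 7.56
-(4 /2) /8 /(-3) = 1 /12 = 0.08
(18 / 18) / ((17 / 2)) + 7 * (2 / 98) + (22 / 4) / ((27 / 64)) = 42725 / 3213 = 13.30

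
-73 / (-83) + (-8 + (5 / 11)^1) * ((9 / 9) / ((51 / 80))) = -10.96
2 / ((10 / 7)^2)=49 / 50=0.98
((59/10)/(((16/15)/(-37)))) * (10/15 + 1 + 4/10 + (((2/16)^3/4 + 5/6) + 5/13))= -2863962837/4259840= -672.32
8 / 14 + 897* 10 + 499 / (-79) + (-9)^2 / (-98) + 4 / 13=902164187 / 100646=8963.74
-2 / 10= -1 / 5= -0.20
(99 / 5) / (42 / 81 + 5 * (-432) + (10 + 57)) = -2673 / 282485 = -0.01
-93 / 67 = -1.39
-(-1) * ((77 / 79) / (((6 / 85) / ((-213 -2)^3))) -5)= -65046666745 / 474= -137229254.74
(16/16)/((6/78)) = 13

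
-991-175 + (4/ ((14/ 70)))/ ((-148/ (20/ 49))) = -2114058/ 1813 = -1166.06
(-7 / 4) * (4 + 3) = -49 / 4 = -12.25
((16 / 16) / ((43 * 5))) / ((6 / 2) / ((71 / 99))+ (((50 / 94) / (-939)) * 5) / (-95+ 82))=40734759 / 36637373420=0.00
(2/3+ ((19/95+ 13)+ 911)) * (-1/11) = -13873/165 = -84.08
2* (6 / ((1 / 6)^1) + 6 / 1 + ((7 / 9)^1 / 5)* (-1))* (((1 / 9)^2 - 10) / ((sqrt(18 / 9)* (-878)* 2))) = 0.34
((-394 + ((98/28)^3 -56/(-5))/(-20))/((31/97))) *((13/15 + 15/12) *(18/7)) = -11728784391/1736000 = -6756.21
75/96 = 25/32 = 0.78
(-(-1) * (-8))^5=-32768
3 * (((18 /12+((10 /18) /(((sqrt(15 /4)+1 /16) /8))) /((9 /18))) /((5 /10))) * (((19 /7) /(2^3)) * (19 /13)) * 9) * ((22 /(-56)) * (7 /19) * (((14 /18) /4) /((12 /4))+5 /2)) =-9262880 * sqrt(15) /785421-1350817369 /100533888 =-59.11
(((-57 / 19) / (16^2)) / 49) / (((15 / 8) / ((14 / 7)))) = -0.00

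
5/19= 0.26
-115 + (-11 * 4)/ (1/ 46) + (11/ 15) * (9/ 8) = -85527/ 40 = -2138.18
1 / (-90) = -0.01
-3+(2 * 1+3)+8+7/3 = 37/3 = 12.33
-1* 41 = -41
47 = 47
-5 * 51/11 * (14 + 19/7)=-29835/77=-387.47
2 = 2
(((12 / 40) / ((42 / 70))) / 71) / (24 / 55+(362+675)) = 0.00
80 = 80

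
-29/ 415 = -0.07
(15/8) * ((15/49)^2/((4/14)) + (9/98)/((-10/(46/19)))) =29889/52136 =0.57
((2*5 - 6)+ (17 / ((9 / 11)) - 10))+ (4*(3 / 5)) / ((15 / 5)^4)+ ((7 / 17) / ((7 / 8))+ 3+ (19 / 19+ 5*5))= 101618 / 2295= 44.28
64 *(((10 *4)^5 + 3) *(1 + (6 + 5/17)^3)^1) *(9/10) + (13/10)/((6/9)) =145091517799719543/98260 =1476608159980.86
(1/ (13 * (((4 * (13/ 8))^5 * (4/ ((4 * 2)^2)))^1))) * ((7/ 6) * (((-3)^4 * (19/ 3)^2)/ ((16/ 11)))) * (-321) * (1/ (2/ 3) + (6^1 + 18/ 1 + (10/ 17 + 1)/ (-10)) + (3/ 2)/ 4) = -936201903714/ 410278765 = -2281.87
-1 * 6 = -6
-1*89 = -89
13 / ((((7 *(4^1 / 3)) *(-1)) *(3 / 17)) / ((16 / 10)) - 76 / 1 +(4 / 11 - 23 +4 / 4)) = -4862 / 36901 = -0.13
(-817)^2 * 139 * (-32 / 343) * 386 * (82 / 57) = -4806634208.53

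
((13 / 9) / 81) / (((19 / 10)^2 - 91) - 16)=-0.00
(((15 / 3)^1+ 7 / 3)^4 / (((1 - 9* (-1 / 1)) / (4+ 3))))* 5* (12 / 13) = 3279584 / 351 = 9343.54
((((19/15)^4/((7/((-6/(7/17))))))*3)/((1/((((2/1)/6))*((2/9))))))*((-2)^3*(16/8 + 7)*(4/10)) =141789248/4134375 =34.30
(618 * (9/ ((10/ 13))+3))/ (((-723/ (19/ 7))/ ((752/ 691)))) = -30904944/ 832655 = -37.12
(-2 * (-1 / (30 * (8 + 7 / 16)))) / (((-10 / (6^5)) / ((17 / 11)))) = -13056 / 1375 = -9.50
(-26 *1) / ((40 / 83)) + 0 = -53.95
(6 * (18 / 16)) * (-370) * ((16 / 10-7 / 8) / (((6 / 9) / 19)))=-1651347 / 32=-51604.59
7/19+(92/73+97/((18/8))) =44.74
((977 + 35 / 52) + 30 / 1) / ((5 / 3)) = 157197 / 260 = 604.60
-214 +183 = -31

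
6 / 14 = 3 / 7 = 0.43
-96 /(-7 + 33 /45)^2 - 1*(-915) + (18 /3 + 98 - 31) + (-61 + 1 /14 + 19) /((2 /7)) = 7411685 /8836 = 838.81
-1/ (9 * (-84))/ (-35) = -1/ 26460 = -0.00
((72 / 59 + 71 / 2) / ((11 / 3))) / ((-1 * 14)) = -1857 / 2596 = -0.72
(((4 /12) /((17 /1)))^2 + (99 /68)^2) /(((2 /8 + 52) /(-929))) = -81961025 /2174436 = -37.69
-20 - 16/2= -28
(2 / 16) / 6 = 1 / 48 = 0.02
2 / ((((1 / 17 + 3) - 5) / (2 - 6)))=136 / 33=4.12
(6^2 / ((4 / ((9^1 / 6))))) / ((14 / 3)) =81 / 28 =2.89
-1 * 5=-5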